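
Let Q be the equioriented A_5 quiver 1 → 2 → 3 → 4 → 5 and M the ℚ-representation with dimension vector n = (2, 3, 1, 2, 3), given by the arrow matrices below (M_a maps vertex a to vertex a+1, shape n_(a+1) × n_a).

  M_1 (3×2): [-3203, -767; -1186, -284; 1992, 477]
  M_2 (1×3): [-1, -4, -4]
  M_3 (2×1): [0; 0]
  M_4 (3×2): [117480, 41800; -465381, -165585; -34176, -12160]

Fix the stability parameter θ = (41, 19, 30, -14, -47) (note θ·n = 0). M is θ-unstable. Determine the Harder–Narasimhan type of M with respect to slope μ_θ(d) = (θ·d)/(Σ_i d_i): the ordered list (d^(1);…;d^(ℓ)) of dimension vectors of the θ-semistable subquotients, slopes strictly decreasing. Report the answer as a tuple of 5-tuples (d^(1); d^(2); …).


Barcode: M ≅ I[1,2], I[1,3], I[2,2], I[4,4], I[4,5], I[5,5]^2. HN layers by μ_θ (5 steps, strictly decreasing):
  μ^(1)=30; μ^(2)=19; μ^(3)=-14; μ^(4)=-61/2; μ^(5)=-47

((2, 2, 1, 0, 0); (0, 1, 0, 0, 0); (0, 0, 0, 1, 0); (0, 0, 0, 1, 1); (0, 0, 0, 0, 2))


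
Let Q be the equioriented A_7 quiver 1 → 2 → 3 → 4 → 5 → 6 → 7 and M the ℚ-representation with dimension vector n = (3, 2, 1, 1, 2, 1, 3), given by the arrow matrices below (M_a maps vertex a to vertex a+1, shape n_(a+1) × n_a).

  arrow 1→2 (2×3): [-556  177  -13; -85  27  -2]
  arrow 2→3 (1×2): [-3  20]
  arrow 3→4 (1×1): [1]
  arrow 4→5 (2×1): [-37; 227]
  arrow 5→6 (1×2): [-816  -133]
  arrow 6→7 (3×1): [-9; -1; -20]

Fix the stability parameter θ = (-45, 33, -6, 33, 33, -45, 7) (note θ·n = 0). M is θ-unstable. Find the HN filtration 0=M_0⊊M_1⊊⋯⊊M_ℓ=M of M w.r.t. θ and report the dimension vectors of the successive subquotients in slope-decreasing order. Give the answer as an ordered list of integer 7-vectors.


Barcode: M ≅ I[1,1], I[1,2], I[1,7], I[5,5], I[7,7]^2. HN layers by μ_θ (4 steps, strictly decreasing):
  μ^(1)=33; μ^(2)=55/6; μ^(3)=7; μ^(4)=-45

((0, 1, 0, 0, 1, 0, 0); (0, 1, 1, 1, 1, 1, 1); (0, 0, 0, 0, 0, 0, 2); (3, 0, 0, 0, 0, 0, 0))


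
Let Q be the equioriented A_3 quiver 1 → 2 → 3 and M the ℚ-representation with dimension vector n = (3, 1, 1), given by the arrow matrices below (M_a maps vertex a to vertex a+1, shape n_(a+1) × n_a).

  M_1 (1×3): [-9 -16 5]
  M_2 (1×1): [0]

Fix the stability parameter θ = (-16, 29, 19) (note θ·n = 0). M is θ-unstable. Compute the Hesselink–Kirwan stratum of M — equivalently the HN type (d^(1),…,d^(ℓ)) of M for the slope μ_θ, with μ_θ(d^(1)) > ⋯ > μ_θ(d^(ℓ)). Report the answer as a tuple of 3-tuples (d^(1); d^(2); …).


Interval decomposition of M: I[1,1]^2, I[1,2], I[3,3].
HN type (ℓ=3): μ^(1)=29; μ^(2)=19; μ^(3)=-16

((0, 1, 0); (0, 0, 1); (3, 0, 0))


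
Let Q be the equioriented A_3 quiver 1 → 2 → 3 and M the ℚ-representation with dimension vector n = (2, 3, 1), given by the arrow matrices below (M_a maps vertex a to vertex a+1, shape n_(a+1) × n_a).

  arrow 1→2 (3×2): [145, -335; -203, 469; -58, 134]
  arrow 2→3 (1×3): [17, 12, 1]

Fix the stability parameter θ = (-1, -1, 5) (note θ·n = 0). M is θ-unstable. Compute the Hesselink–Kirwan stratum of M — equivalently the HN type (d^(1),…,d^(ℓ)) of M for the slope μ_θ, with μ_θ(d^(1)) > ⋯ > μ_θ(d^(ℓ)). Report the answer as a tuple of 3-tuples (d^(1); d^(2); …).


Via rank(M_{q-1}∘⋯∘M_p): M ≅ I[1,1], I[1,3], I[2,2]^2.
μ_θ-semistable layers: μ^(1)=5; μ^(2)=-1

((0, 0, 1); (2, 3, 0))


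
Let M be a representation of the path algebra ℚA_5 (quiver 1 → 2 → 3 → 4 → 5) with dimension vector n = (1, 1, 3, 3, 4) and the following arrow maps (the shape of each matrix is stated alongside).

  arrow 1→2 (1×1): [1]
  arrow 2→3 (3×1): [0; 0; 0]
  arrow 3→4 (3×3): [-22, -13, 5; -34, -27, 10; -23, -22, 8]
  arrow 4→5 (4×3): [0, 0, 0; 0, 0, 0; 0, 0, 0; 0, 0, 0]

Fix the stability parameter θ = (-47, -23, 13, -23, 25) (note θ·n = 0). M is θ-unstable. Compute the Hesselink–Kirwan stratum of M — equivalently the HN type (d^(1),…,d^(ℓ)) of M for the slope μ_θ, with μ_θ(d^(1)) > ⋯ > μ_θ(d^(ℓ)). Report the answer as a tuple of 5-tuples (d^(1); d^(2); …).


Barcode: M ≅ I[1,2], I[3,4]^3, I[5,5]^4. HN layers by μ_θ (4 steps, strictly decreasing):
  μ^(1)=25; μ^(2)=-5; μ^(3)=-23; μ^(4)=-47

((0, 0, 0, 0, 4); (0, 0, 3, 3, 0); (0, 1, 0, 0, 0); (1, 0, 0, 0, 0))


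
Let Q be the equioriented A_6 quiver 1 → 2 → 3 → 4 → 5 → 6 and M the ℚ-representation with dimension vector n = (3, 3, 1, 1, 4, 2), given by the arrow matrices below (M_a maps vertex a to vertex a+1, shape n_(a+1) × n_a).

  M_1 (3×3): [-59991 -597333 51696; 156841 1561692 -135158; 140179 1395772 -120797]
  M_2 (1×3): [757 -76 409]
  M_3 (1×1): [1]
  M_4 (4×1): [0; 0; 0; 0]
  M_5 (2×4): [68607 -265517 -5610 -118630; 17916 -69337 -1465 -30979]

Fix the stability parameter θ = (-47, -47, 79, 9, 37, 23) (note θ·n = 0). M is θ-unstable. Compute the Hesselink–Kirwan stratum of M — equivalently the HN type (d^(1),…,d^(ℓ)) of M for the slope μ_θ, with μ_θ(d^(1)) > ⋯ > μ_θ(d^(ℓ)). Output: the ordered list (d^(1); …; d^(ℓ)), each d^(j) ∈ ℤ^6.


Interval decomposition of M: I[1,2]^2, I[1,4], I[5,5]^2, I[5,6]^2.
HN type (ℓ=4): μ^(1)=44; μ^(2)=37; μ^(3)=30; μ^(4)=-47

((0, 0, 1, 1, 0, 0); (0, 0, 0, 0, 2, 0); (0, 0, 0, 0, 2, 2); (3, 3, 0, 0, 0, 0))


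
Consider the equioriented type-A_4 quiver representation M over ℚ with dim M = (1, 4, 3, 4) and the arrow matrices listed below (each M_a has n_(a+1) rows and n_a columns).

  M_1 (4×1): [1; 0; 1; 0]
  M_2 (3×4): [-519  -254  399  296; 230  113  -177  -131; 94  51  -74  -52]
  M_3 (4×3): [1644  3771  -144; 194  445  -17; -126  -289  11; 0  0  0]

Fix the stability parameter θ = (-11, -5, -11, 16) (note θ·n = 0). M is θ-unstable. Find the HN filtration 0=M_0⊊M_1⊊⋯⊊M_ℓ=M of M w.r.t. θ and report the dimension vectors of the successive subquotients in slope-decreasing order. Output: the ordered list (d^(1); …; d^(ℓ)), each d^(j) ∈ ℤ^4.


Via rank(M_{q-1}∘⋯∘M_p): M ≅ I[1,4], I[2,2], I[2,3], I[2,4], I[4,4]^2.
μ_θ-semistable layers: μ^(1)=16; μ^(2)=-5; μ^(3)=-8; μ^(4)=-11

((0, 0, 0, 4); (0, 1, 0, 0); (0, 3, 3, 0); (1, 0, 0, 0))


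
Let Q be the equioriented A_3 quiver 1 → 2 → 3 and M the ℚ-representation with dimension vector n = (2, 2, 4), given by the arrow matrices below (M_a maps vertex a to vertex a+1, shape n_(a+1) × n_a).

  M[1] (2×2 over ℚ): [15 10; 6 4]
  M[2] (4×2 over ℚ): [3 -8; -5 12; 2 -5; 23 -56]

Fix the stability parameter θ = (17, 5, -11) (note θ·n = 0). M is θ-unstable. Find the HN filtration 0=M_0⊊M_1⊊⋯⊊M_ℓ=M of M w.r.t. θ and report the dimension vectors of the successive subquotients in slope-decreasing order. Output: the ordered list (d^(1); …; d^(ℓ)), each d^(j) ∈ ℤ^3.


Barcode: M ≅ I[1,1], I[1,3], I[2,3], I[3,3]^2. HN layers by μ_θ (4 steps, strictly decreasing):
  μ^(1)=17; μ^(2)=11/3; μ^(3)=-3; μ^(4)=-11

((1, 0, 0); (1, 1, 1); (0, 1, 1); (0, 0, 2))


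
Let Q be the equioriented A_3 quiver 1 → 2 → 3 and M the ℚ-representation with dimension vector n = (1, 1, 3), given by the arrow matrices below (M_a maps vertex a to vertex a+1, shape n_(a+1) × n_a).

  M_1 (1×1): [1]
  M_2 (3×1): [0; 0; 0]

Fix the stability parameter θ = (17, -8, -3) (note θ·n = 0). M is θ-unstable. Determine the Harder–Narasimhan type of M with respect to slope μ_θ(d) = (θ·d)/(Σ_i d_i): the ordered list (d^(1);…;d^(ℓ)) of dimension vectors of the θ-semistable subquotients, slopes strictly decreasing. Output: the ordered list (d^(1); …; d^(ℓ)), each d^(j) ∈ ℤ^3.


Barcode: M ≅ I[1,2], I[3,3]^3. HN layers by μ_θ (2 steps, strictly decreasing):
  μ^(1)=9/2; μ^(2)=-3

((1, 1, 0); (0, 0, 3))


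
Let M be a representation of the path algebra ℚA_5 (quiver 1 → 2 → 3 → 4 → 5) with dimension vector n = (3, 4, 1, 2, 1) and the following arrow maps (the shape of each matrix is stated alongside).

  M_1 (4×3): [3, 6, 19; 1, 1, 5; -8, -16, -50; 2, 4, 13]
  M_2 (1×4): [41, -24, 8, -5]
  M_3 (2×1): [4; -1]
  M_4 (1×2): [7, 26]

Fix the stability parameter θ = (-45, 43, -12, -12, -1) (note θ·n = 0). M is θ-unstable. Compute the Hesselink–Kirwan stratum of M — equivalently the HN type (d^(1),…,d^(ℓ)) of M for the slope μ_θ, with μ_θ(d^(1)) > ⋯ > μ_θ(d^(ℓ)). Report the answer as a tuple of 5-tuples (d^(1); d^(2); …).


Via rank(M_{q-1}∘⋯∘M_p): M ≅ I[1,2]^2, I[1,5], I[2,2], I[4,4].
μ_θ-semistable layers: μ^(1)=43; μ^(2)=9/2; μ^(3)=-12; μ^(4)=-45

((0, 3, 0, 0, 0); (0, 1, 1, 1, 1); (0, 0, 0, 1, 0); (3, 0, 0, 0, 0))


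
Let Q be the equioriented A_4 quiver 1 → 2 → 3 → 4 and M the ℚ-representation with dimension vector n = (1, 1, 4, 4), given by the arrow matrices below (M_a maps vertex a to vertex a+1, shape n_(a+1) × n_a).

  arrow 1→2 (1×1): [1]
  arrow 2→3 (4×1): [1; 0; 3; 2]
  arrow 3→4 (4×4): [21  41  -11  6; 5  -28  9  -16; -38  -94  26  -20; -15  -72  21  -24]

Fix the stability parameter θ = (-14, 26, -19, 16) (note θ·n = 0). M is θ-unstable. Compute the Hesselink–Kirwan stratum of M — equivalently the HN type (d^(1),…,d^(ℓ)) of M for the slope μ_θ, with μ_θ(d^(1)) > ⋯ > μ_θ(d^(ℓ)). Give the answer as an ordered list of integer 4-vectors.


Barcode: M ≅ I[1,3], I[3,3], I[3,4]^2, I[4,4]^2. HN layers by μ_θ (4 steps, strictly decreasing):
  μ^(1)=16; μ^(2)=7/2; μ^(3)=-14; μ^(4)=-19

((0, 0, 0, 4); (0, 1, 1, 0); (1, 0, 0, 0); (0, 0, 3, 0))


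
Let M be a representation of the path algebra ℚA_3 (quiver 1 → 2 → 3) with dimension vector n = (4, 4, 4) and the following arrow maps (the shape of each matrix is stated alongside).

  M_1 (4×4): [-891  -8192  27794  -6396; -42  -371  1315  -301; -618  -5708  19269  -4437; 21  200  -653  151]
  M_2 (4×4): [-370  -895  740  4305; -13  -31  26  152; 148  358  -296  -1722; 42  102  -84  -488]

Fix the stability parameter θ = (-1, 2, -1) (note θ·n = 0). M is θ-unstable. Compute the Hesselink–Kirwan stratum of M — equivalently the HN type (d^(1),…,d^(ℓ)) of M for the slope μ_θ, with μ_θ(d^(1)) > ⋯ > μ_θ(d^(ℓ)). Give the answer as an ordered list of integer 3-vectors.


Via rank(M_{q-1}∘⋯∘M_p): M ≅ I[1,1], I[1,2], I[1,3]^2, I[2,2], I[3,3]^2.
μ_θ-semistable layers: μ^(1)=2; μ^(2)=1/2; μ^(3)=-1

((0, 2, 0); (0, 2, 2); (4, 0, 2))


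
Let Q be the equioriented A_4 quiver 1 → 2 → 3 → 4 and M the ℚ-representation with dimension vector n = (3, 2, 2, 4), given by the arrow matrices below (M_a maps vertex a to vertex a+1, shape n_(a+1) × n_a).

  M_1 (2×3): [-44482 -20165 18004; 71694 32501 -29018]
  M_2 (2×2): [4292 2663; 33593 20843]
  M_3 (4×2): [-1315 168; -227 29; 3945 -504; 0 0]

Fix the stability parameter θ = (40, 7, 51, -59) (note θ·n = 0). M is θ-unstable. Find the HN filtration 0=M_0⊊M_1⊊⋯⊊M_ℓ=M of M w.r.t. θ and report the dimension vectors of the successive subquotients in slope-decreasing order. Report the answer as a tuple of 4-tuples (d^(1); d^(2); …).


Barcode: M ≅ I[1,1], I[1,4]^2, I[4,4]^2. HN layers by μ_θ (3 steps, strictly decreasing):
  μ^(1)=40; μ^(2)=39/4; μ^(3)=-59

((1, 0, 0, 0); (2, 2, 2, 2); (0, 0, 0, 2))


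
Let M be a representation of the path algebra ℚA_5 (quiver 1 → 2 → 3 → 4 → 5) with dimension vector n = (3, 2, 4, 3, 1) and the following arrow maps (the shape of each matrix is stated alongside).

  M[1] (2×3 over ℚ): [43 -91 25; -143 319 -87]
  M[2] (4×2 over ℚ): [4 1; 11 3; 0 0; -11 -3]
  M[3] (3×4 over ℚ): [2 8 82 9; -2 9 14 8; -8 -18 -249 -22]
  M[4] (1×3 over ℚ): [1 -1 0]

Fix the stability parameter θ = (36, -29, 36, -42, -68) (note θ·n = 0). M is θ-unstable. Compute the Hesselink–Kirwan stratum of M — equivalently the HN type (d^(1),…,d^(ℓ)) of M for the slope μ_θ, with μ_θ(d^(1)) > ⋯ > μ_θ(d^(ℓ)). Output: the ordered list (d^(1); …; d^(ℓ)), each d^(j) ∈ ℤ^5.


Interval decomposition of M: I[1,1], I[1,3], I[1,5], I[3,4]^2.
HN type (ℓ=4): μ^(1)=36; μ^(2)=7/2; μ^(3)=-3; μ^(4)=-67/5

((1, 0, 1, 0, 0); (1, 1, 0, 0, 0); (0, 0, 2, 2, 0); (1, 1, 1, 1, 1))


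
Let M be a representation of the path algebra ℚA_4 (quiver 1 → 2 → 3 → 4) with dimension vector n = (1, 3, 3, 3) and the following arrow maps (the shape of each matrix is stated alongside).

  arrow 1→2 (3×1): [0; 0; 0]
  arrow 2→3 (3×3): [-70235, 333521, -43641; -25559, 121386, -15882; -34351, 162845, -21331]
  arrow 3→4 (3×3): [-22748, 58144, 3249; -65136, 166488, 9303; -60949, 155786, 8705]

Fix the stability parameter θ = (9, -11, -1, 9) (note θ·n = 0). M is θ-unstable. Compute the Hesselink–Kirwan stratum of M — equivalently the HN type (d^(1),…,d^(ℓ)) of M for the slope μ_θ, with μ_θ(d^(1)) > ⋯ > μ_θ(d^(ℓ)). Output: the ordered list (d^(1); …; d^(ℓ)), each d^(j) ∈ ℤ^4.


Barcode: M ≅ I[1,1], I[2,3], I[2,4]^2, I[4,4]. HN layers by μ_θ (3 steps, strictly decreasing):
  μ^(1)=9; μ^(2)=-1; μ^(3)=-11

((1, 0, 0, 3); (0, 0, 3, 0); (0, 3, 0, 0))


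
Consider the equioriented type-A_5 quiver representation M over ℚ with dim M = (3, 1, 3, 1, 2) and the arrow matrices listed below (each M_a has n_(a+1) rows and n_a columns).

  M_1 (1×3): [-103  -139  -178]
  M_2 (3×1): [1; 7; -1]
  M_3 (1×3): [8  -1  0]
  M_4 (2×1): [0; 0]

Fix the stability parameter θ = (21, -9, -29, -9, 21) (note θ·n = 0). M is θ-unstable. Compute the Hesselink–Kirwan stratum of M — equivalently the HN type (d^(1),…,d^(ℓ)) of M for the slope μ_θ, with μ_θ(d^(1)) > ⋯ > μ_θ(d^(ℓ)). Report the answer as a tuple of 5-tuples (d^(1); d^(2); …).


Via rank(M_{q-1}∘⋯∘M_p): M ≅ I[1,1]^2, I[1,4], I[3,3]^2, I[5,5]^2.
μ_θ-semistable layers: μ^(1)=21; μ^(2)=-13/2; μ^(3)=-29

((2, 0, 0, 0, 2); (1, 1, 1, 1, 0); (0, 0, 2, 0, 0))


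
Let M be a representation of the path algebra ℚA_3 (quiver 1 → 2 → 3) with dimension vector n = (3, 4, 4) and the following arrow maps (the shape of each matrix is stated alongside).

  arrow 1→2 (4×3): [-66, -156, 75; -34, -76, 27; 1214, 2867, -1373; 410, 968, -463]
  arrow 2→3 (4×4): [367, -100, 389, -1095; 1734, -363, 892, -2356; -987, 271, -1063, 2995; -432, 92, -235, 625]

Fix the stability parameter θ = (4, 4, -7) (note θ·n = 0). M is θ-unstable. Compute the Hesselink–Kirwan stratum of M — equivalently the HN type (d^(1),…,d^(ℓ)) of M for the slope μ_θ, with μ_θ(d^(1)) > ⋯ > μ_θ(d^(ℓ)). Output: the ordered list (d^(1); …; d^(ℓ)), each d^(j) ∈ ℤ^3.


Via rank(M_{q-1}∘⋯∘M_p): M ≅ I[1,1], I[1,3]^2, I[2,3]^2.
μ_θ-semistable layers: μ^(1)=4; μ^(2)=1/3; μ^(3)=-3/2

((1, 0, 0); (2, 2, 2); (0, 2, 2))


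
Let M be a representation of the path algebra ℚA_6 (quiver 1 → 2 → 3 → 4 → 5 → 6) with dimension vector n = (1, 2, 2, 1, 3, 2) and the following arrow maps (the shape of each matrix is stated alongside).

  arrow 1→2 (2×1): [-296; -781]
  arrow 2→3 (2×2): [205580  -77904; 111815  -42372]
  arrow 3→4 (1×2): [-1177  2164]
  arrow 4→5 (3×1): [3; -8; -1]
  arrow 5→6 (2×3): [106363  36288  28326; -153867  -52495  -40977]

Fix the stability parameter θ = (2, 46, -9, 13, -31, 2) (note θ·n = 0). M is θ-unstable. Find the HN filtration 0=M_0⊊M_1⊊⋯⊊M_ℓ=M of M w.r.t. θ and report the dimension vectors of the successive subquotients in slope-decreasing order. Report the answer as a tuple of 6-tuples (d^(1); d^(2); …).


Interval decomposition of M: I[1,3], I[2,2], I[3,6], I[5,5], I[5,6].
HN type (ℓ=5): μ^(1)=46; μ^(2)=37/2; μ^(3)=2; μ^(4)=-9; μ^(5)=-31

((0, 1, 0, 0, 0, 0); (0, 1, 1, 0, 0, 0); (1, 0, 0, 0, 0, 2); (0, 0, 1, 1, 1, 0); (0, 0, 0, 0, 2, 0))


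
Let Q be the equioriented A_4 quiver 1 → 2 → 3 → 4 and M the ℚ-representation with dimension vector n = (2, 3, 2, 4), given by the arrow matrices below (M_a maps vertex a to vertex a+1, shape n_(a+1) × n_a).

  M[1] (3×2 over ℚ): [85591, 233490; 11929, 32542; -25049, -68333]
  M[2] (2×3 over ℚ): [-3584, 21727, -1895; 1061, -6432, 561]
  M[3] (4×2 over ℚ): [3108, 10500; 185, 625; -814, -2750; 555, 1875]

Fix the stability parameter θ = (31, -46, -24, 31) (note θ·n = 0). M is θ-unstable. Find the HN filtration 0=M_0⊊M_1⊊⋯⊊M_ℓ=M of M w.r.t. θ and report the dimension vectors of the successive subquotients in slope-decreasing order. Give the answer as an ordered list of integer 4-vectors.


Interval decomposition of M: I[1,3], I[1,4], I[2,2], I[4,4]^3.
HN type (ℓ=3): μ^(1)=31; μ^(2)=-13; μ^(3)=-46

((0, 0, 0, 4); (2, 2, 2, 0); (0, 1, 0, 0))


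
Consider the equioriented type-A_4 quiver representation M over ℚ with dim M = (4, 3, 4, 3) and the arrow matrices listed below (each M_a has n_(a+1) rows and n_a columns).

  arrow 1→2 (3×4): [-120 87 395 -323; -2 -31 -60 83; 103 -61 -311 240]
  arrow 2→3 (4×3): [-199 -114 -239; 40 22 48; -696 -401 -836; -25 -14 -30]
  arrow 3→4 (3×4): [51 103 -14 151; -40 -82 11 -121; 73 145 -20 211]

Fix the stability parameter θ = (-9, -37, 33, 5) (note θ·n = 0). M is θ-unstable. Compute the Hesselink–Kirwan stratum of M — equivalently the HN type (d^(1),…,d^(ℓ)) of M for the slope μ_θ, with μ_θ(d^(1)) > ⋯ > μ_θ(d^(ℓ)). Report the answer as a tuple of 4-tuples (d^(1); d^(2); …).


Interval decomposition of M: I[1,1], I[1,3], I[1,4]^2, I[3,3], I[4,4].
HN type (ℓ=5): μ^(1)=33; μ^(2)=19; μ^(3)=5; μ^(4)=-9; μ^(5)=-23

((0, 0, 2, 0); (0, 0, 2, 2); (0, 0, 0, 1); (1, 0, 0, 0); (3, 3, 0, 0))


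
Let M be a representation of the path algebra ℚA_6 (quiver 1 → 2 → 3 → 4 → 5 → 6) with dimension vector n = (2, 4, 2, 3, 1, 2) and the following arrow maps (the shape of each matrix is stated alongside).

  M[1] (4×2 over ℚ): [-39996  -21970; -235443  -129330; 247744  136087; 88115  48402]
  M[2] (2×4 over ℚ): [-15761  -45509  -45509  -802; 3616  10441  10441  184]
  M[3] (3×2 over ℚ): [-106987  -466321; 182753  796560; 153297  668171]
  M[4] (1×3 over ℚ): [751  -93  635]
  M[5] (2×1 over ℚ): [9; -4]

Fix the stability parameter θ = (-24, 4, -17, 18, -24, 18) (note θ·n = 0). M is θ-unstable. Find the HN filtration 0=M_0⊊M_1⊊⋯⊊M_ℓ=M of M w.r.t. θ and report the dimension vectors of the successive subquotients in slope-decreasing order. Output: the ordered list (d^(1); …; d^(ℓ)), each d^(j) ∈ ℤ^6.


Interval decomposition of M: I[1,2], I[1,6], I[2,2], I[2,4], I[4,4], I[6,6].
HN type (ℓ=5): μ^(1)=18; μ^(2)=4; μ^(3)=-3; μ^(4)=-13/2; μ^(5)=-24

((0, 0, 0, 2, 0, 2); (0, 2, 0, 0, 0, 0); (0, 0, 0, 1, 1, 0); (0, 2, 2, 0, 0, 0); (2, 0, 0, 0, 0, 0))


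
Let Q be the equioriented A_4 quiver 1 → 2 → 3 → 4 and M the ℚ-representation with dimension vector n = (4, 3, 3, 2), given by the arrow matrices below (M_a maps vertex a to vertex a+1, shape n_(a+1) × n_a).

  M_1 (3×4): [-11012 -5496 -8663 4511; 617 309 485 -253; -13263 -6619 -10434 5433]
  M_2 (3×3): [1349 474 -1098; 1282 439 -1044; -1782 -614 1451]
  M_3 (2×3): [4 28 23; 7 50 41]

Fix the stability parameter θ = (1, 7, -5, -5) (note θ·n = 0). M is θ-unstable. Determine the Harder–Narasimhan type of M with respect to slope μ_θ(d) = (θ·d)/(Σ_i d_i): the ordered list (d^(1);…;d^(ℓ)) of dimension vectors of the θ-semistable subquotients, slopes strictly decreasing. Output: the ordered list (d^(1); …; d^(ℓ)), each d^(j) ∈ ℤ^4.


Barcode: M ≅ I[1,1], I[1,3], I[1,4]^2. HN layers by μ_θ (2 steps, strictly decreasing):
  μ^(1)=1; μ^(2)=-1/2

((2, 1, 1, 0); (2, 2, 2, 2))


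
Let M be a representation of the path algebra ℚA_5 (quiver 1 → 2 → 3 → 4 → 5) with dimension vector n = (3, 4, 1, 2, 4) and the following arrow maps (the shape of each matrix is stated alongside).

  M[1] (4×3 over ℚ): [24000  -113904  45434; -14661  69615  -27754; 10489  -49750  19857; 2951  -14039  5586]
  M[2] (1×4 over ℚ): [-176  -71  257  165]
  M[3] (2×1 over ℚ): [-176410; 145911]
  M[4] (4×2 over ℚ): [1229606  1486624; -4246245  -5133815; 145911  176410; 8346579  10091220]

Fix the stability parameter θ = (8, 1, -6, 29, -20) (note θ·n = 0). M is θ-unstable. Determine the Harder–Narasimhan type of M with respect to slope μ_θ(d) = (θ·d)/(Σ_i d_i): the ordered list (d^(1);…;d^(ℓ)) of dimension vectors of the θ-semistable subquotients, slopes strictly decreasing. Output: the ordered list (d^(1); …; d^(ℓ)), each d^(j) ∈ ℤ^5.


Via rank(M_{q-1}∘⋯∘M_p): M ≅ I[1,2]^2, I[1,5], I[2,2], I[4,5], I[5,5]^2.
μ_θ-semistable layers: μ^(1)=9/2; μ^(2)=1; μ^(3)=-20

((2, 2, 0, 2, 2); (1, 2, 1, 0, 0); (0, 0, 0, 0, 2))


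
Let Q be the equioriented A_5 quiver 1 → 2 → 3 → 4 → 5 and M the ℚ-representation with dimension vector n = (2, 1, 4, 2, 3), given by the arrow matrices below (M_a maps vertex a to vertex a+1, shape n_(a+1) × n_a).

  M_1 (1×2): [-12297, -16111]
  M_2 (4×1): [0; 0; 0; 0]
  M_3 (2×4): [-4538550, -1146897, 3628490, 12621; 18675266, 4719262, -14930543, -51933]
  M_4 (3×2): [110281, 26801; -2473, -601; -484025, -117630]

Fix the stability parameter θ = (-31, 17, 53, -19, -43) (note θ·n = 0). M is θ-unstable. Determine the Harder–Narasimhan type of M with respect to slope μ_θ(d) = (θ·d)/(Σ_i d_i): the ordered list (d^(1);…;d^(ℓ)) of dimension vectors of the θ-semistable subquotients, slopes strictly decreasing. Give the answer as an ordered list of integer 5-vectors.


Interval decomposition of M: I[1,1], I[1,2], I[3,3]^2, I[3,5]^2, I[5,5].
HN type (ℓ=5): μ^(1)=53; μ^(2)=17; μ^(3)=-3; μ^(4)=-31; μ^(5)=-43

((0, 0, 2, 0, 0); (0, 1, 0, 0, 0); (0, 0, 2, 2, 2); (2, 0, 0, 0, 0); (0, 0, 0, 0, 1))


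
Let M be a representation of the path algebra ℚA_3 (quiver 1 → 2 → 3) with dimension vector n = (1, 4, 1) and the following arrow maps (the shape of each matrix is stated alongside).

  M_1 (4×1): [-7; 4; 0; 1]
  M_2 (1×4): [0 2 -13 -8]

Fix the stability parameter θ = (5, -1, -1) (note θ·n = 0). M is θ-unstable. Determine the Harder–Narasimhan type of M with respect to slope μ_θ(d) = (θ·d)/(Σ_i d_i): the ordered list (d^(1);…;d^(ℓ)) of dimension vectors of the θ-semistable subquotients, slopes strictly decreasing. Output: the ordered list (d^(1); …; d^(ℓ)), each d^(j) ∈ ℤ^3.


Interval decomposition of M: I[1,2], I[2,2]^2, I[2,3].
HN type (ℓ=2): μ^(1)=2; μ^(2)=-1

((1, 1, 0); (0, 3, 1))


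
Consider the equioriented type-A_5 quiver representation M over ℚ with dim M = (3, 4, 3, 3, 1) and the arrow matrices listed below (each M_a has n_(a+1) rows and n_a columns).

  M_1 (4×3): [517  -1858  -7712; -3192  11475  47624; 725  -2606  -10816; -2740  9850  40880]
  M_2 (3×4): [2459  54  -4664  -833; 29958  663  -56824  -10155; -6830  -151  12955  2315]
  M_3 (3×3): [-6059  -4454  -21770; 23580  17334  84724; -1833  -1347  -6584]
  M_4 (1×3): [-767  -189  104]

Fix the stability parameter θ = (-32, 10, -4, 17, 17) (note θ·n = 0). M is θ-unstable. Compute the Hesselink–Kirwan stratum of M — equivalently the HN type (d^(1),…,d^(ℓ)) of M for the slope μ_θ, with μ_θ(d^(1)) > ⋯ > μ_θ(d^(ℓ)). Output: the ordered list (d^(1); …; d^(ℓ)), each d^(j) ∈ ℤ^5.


Via rank(M_{q-1}∘⋯∘M_p): M ≅ I[1,1], I[1,4], I[1,5], I[2,2], I[2,3], I[4,4].
μ_θ-semistable layers: μ^(1)=17; μ^(2)=10; μ^(3)=3; μ^(4)=-32

((0, 0, 0, 3, 1); (0, 1, 0, 0, 0); (0, 3, 3, 0, 0); (3, 0, 0, 0, 0))


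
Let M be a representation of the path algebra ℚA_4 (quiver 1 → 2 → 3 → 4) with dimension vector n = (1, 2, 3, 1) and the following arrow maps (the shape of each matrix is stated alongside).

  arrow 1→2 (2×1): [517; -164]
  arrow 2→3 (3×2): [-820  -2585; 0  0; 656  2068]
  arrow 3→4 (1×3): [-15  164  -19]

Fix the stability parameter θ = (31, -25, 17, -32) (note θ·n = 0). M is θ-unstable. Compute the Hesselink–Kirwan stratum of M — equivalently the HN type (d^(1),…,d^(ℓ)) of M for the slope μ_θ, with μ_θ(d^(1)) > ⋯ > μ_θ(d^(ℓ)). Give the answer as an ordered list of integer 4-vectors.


Barcode: M ≅ I[1,2], I[2,4], I[3,3]^2. HN layers by μ_θ (4 steps, strictly decreasing):
  μ^(1)=17; μ^(2)=3; μ^(3)=-15/2; μ^(4)=-25

((0, 0, 2, 0); (1, 1, 0, 0); (0, 0, 1, 1); (0, 1, 0, 0))


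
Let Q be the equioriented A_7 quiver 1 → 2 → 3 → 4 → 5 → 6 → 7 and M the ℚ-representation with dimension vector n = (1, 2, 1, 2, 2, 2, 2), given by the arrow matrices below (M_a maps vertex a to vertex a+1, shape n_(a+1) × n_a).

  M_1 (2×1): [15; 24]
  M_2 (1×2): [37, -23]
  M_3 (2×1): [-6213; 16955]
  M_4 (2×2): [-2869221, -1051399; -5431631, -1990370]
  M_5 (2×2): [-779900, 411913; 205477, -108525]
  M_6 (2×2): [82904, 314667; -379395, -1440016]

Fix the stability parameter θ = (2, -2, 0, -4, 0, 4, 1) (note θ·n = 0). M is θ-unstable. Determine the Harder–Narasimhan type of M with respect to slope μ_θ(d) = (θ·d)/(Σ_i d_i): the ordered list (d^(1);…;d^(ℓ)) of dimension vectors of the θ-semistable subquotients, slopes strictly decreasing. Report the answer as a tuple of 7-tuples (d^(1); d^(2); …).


Barcode: M ≅ I[1,7], I[2,2], I[4,7]. HN layers by μ_θ (5 steps, strictly decreasing):
  μ^(1)=5/2; μ^(2)=0; μ^(3)=-1; μ^(4)=-2; μ^(5)=-4

((0, 0, 0, 0, 0, 2, 2); (0, 0, 0, 0, 2, 0, 0); (1, 1, 1, 1, 0, 0, 0); (0, 1, 0, 0, 0, 0, 0); (0, 0, 0, 1, 0, 0, 0))


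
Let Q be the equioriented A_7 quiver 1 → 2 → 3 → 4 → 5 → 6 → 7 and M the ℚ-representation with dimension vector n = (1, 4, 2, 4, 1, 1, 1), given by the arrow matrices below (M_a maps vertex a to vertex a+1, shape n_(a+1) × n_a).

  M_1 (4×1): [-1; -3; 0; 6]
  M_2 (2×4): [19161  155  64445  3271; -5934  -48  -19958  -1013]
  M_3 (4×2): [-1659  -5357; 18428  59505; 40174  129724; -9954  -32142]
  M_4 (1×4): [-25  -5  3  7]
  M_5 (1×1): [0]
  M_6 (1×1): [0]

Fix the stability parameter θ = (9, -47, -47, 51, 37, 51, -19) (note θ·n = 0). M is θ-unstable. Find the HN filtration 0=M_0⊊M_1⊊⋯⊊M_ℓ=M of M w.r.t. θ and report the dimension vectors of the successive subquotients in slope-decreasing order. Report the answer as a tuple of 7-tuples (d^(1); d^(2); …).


Interval decomposition of M: I[1,2], I[2,2], I[2,4], I[2,5], I[4,4]^2, I[6,6], I[7,7].
HN type (ℓ=4): μ^(1)=51; μ^(2)=44; μ^(3)=-19; μ^(4)=-47

((0, 0, 0, 3, 0, 1, 0); (0, 0, 0, 1, 1, 0, 0); (1, 1, 0, 0, 0, 0, 1); (0, 3, 2, 0, 0, 0, 0))


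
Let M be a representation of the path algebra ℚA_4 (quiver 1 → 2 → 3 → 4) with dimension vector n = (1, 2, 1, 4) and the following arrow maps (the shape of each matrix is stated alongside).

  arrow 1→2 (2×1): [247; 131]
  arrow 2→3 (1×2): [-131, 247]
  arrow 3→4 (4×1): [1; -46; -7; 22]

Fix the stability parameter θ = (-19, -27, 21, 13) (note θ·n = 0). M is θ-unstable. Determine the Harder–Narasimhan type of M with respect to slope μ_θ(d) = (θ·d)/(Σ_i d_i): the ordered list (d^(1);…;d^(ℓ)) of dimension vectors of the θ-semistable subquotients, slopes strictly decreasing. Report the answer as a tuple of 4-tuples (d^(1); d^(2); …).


Barcode: M ≅ I[1,2], I[2,4], I[4,4]^3. HN layers by μ_θ (4 steps, strictly decreasing):
  μ^(1)=17; μ^(2)=13; μ^(3)=-23; μ^(4)=-27

((0, 0, 1, 1); (0, 0, 0, 3); (1, 1, 0, 0); (0, 1, 0, 0))


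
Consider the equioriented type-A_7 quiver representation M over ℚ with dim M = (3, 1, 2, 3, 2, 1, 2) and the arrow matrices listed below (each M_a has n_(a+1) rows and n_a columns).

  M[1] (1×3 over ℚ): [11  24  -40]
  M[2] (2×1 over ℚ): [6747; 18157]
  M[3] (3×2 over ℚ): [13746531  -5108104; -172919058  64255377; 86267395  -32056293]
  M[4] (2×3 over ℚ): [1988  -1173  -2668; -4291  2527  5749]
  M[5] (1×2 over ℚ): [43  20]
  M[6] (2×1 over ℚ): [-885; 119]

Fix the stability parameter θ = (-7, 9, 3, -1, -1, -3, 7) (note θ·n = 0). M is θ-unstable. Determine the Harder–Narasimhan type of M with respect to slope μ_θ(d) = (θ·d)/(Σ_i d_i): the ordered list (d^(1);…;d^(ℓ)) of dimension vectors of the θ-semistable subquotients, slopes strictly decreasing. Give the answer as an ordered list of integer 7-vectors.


Barcode: M ≅ I[1,1]^2, I[1,7], I[3,5], I[4,4], I[7,7]. HN layers by μ_θ (5 steps, strictly decreasing):
  μ^(1)=7; μ^(2)=7/5; μ^(3)=1/3; μ^(4)=-1; μ^(5)=-7

((0, 0, 0, 0, 0, 0, 2); (0, 1, 1, 1, 1, 1, 0); (0, 0, 1, 1, 1, 0, 0); (0, 0, 0, 1, 0, 0, 0); (3, 0, 0, 0, 0, 0, 0))


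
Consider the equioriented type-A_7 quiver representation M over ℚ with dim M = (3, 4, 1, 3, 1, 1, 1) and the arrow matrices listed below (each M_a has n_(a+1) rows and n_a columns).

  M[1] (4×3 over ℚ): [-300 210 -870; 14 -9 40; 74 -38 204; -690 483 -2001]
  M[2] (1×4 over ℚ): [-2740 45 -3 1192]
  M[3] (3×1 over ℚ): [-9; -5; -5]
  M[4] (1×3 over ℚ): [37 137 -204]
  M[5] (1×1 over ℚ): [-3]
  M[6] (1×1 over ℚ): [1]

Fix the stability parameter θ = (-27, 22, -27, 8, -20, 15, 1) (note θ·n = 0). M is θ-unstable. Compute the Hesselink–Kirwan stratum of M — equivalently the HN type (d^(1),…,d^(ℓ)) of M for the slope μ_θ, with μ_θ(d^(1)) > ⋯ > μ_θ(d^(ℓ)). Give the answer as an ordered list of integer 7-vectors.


Interval decomposition of M: I[1,2]^2, I[1,7], I[2,2], I[4,4]^2.
HN type (ℓ=4): μ^(1)=22; μ^(2)=8; μ^(3)=-17/4; μ^(4)=-27

((0, 3, 0, 0, 0, 0, 0); (0, 0, 0, 2, 0, 1, 1); (0, 1, 1, 1, 1, 0, 0); (3, 0, 0, 0, 0, 0, 0))


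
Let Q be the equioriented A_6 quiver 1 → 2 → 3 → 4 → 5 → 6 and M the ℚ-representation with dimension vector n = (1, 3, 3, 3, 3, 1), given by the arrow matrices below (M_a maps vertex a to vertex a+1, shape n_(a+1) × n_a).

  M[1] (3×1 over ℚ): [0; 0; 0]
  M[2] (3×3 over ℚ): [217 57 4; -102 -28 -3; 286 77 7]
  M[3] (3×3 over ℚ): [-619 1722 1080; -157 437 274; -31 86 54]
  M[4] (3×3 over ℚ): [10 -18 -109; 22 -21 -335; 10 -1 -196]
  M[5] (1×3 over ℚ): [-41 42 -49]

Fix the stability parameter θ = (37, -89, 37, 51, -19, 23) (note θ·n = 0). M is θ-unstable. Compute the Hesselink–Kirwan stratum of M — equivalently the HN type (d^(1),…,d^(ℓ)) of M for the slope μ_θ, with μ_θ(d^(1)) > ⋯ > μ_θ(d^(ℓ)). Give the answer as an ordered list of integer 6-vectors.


Interval decomposition of M: I[1,1], I[2,5]^2, I[2,6].
HN type (ℓ=3): μ^(1)=37; μ^(2)=23; μ^(3)=-89

((1, 0, 0, 0, 0, 0); (0, 0, 3, 3, 3, 1); (0, 3, 0, 0, 0, 0))


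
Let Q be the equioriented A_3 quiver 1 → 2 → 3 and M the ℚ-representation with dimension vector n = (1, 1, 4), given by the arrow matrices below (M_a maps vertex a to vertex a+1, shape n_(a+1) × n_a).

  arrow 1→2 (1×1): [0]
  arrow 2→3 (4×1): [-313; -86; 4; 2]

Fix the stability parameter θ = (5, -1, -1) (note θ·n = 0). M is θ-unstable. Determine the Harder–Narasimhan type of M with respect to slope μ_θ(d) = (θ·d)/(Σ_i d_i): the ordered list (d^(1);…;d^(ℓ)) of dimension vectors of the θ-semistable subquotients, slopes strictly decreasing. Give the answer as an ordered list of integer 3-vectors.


Interval decomposition of M: I[1,1], I[2,3], I[3,3]^3.
HN type (ℓ=2): μ^(1)=5; μ^(2)=-1

((1, 0, 0); (0, 1, 4))


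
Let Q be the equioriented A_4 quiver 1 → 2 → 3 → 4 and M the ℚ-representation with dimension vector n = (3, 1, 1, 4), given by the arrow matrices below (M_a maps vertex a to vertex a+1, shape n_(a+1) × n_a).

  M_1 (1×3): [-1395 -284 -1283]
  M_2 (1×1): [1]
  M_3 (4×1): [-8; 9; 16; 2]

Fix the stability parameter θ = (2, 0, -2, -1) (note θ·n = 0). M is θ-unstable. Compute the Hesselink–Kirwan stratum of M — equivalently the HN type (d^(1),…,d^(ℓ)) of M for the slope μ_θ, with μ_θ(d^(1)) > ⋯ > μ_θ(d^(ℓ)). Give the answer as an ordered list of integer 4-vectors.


Barcode: M ≅ I[1,1]^2, I[1,4], I[4,4]^3. HN layers by μ_θ (3 steps, strictly decreasing):
  μ^(1)=2; μ^(2)=-1/4; μ^(3)=-1

((2, 0, 0, 0); (1, 1, 1, 1); (0, 0, 0, 3))


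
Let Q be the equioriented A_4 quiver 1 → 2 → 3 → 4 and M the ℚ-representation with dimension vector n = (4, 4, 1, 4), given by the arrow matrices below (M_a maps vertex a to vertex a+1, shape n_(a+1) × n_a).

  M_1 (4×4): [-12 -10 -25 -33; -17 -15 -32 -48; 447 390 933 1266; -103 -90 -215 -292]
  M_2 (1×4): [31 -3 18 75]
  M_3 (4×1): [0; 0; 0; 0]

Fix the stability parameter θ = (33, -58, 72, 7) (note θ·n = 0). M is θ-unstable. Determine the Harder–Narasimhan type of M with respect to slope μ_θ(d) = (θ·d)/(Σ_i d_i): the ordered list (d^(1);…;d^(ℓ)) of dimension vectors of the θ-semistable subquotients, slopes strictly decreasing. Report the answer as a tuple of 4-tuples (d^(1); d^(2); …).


Via rank(M_{q-1}∘⋯∘M_p): M ≅ I[1,1], I[1,2]^2, I[1,3], I[2,2], I[4,4]^4.
μ_θ-semistable layers: μ^(1)=72; μ^(2)=33; μ^(3)=7; μ^(4)=-25/2; μ^(5)=-58

((0, 0, 1, 0); (1, 0, 0, 0); (0, 0, 0, 4); (3, 3, 0, 0); (0, 1, 0, 0))


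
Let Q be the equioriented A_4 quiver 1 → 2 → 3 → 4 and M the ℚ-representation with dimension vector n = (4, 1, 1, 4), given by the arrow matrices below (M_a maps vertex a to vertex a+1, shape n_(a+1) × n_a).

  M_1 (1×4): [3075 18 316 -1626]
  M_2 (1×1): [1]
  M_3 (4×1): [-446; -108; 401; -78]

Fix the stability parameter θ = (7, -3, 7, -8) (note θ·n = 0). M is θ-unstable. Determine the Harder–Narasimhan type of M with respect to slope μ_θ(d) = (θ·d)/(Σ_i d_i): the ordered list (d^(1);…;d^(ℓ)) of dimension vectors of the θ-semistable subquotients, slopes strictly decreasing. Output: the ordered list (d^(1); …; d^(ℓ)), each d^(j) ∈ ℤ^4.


Barcode: M ≅ I[1,1]^3, I[1,4], I[4,4]^3. HN layers by μ_θ (3 steps, strictly decreasing):
  μ^(1)=7; μ^(2)=3/4; μ^(3)=-8

((3, 0, 0, 0); (1, 1, 1, 1); (0, 0, 0, 3))


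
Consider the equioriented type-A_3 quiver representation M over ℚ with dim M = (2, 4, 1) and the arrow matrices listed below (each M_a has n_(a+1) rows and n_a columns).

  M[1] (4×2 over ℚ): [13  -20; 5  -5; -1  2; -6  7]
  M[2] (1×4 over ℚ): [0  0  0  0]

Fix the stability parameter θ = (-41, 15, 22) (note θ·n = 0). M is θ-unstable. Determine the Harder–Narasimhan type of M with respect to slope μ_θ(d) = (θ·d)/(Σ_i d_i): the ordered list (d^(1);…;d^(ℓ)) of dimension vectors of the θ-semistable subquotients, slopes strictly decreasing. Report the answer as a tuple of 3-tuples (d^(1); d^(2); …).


Interval decomposition of M: I[1,2]^2, I[2,2]^2, I[3,3].
HN type (ℓ=3): μ^(1)=22; μ^(2)=15; μ^(3)=-41

((0, 0, 1); (0, 4, 0); (2, 0, 0))


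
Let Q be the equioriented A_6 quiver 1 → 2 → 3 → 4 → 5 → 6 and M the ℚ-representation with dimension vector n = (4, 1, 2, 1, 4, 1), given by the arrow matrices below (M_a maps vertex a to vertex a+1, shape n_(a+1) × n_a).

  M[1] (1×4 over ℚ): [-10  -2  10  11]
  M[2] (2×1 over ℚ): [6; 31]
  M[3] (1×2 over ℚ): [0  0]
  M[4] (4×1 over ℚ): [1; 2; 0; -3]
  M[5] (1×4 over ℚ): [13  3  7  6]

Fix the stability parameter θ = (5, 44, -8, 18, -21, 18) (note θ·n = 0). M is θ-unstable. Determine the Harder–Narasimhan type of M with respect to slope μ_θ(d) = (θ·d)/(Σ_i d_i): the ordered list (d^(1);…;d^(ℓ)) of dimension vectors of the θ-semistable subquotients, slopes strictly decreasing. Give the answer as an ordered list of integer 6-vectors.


Interval decomposition of M: I[1,1]^3, I[1,3], I[3,3], I[4,6], I[5,5]^3.
HN type (ℓ=5): μ^(1)=18; μ^(2)=5; μ^(3)=-3/2; μ^(4)=-8; μ^(5)=-21

((0, 1, 1, 0, 0, 1); (4, 0, 0, 0, 0, 0); (0, 0, 0, 1, 1, 0); (0, 0, 1, 0, 0, 0); (0, 0, 0, 0, 3, 0))


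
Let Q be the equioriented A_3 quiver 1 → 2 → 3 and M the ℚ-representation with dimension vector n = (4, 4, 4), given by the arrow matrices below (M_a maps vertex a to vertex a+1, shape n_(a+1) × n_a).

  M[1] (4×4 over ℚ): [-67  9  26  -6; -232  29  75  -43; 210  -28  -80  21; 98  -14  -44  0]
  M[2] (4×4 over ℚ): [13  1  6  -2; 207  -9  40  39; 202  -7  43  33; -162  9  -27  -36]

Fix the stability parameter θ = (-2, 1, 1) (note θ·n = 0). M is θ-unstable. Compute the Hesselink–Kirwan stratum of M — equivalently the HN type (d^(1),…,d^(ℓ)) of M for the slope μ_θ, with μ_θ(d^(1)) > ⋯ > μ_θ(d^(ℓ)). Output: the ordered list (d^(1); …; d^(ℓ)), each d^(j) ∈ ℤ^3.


Barcode: M ≅ I[1,1], I[1,2], I[1,3]^2, I[2,3], I[3,3]. HN layers by μ_θ (2 steps, strictly decreasing):
  μ^(1)=1; μ^(2)=-2

((0, 4, 4); (4, 0, 0))


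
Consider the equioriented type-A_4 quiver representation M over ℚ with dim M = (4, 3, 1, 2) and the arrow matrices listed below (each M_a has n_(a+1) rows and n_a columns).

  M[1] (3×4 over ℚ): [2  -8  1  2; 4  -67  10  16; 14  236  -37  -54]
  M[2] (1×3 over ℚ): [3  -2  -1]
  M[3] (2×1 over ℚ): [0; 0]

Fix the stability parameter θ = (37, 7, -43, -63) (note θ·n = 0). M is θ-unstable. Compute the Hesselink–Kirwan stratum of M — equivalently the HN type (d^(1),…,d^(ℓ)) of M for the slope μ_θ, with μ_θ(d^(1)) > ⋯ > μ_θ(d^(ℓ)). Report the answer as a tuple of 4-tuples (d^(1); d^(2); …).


Interval decomposition of M: I[1,1], I[1,2]^2, I[1,3], I[4,4]^2.
HN type (ℓ=4): μ^(1)=37; μ^(2)=22; μ^(3)=1/3; μ^(4)=-63

((1, 0, 0, 0); (2, 2, 0, 0); (1, 1, 1, 0); (0, 0, 0, 2))


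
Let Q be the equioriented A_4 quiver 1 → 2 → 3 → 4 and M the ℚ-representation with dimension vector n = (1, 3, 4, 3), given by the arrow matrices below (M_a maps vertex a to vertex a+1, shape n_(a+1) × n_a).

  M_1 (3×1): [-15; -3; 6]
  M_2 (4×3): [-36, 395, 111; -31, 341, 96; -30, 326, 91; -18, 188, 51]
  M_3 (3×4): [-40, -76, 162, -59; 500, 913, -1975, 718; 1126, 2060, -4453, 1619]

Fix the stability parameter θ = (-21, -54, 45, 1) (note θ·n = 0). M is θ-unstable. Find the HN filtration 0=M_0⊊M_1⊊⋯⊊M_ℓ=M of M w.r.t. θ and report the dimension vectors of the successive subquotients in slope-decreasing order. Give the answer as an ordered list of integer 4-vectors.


Barcode: M ≅ I[1,3], I[2,4]^2, I[3,4]. HN layers by μ_θ (4 steps, strictly decreasing):
  μ^(1)=45; μ^(2)=23; μ^(3)=-75/2; μ^(4)=-54

((0, 0, 1, 0); (0, 0, 3, 3); (1, 1, 0, 0); (0, 2, 0, 0))


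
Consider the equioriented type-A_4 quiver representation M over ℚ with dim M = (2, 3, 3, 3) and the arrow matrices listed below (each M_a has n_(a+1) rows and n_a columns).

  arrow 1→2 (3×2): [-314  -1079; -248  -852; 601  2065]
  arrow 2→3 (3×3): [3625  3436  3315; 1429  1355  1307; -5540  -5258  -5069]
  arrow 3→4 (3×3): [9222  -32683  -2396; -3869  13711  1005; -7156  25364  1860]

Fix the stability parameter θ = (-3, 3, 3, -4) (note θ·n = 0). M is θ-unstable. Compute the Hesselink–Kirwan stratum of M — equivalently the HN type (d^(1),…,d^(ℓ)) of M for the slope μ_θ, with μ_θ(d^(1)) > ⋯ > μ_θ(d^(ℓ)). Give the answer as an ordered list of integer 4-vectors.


Interval decomposition of M: I[1,4]^2, I[2,3], I[4,4].
HN type (ℓ=4): μ^(1)=3; μ^(2)=2/3; μ^(3)=-3; μ^(4)=-4

((0, 1, 1, 0); (0, 2, 2, 2); (2, 0, 0, 0); (0, 0, 0, 1))


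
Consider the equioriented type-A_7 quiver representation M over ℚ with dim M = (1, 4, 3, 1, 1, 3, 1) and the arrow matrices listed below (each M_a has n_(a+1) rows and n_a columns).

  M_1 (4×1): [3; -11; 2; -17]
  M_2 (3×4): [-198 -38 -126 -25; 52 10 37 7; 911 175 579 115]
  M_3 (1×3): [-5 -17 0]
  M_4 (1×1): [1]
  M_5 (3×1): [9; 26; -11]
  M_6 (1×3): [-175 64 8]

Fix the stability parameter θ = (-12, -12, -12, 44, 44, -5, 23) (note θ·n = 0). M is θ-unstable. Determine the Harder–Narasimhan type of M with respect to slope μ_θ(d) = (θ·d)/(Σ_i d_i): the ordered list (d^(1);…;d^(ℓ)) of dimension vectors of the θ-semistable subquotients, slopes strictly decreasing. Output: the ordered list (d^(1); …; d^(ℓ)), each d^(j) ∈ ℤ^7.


Barcode: M ≅ I[1,7], I[2,2], I[2,3]^2, I[6,6]^2. HN layers by μ_θ (3 steps, strictly decreasing):
  μ^(1)=53/2; μ^(2)=-5; μ^(3)=-12

((0, 0, 0, 1, 1, 1, 1); (0, 0, 0, 0, 0, 2, 0); (1, 4, 3, 0, 0, 0, 0))


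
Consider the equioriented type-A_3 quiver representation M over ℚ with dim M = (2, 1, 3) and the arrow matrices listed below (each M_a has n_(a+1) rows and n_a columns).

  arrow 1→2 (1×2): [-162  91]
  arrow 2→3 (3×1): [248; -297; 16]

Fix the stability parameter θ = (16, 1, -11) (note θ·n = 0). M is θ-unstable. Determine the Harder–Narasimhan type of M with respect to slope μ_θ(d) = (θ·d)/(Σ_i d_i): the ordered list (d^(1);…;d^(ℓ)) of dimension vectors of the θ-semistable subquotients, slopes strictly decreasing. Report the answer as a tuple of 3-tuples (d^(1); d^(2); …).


Interval decomposition of M: I[1,1], I[1,3], I[3,3]^2.
HN type (ℓ=3): μ^(1)=16; μ^(2)=2; μ^(3)=-11

((1, 0, 0); (1, 1, 1); (0, 0, 2))
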